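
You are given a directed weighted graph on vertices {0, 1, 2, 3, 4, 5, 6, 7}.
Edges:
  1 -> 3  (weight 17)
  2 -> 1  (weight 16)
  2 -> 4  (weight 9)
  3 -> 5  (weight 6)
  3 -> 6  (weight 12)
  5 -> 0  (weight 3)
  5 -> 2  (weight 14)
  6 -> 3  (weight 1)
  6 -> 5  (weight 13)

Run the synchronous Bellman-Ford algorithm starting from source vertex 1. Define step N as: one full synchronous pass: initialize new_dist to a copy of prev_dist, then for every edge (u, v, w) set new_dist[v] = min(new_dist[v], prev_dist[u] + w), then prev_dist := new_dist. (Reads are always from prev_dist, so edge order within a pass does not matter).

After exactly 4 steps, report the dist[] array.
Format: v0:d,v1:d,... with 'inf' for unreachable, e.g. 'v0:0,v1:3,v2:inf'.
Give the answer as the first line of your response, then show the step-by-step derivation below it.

v0:26,v1:0,v2:37,v3:17,v4:46,v5:23,v6:29,v7:inf

step 1: dist = v0:inf,v1:0,v2:inf,v3:17,v4:inf,v5:inf,v6:inf,v7:inf
step 2: dist = v0:inf,v1:0,v2:inf,v3:17,v4:inf,v5:23,v6:29,v7:inf
step 3: dist = v0:26,v1:0,v2:37,v3:17,v4:inf,v5:23,v6:29,v7:inf
step 4: dist = v0:26,v1:0,v2:37,v3:17,v4:46,v5:23,v6:29,v7:inf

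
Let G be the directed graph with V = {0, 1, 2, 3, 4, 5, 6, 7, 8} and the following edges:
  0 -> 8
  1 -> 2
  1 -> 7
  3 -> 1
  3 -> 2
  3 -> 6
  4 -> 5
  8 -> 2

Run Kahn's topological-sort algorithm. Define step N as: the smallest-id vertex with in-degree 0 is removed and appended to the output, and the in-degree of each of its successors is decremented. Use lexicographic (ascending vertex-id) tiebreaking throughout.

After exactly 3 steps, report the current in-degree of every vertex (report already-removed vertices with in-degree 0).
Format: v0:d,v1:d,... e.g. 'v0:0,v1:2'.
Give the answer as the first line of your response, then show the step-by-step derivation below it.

v0:0,v1:0,v2:1,v3:0,v4:0,v5:1,v6:0,v7:0,v8:0

step 1: output 0; order=[0]; indeg=(0,1,3,0,0,1,1,1,0)
step 2: output 3; order=[0,3]; indeg=(0,0,2,0,0,1,0,1,0)
step 3: output 1; order=[0,3,1]; indeg=(0,0,1,0,0,1,0,0,0)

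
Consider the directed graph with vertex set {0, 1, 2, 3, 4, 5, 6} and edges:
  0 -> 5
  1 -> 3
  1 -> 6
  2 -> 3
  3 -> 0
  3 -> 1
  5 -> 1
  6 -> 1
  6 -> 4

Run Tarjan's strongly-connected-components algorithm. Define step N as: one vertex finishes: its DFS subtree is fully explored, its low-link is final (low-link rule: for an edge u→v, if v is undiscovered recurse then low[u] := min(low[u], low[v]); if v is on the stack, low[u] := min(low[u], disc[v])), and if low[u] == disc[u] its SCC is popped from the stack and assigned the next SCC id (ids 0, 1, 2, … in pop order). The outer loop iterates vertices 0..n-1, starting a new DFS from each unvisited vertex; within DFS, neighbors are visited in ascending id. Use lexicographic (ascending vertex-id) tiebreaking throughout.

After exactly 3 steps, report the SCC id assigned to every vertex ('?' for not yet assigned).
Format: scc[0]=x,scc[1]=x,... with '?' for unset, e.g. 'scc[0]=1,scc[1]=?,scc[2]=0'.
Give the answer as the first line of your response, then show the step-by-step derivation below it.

scc[0]=?,scc[1]=?,scc[2]=?,scc[3]=?,scc[4]=0,scc[5]=?,scc[6]=?

step 1: low=(low[0]=0,low[1]=2,low[2]=?,low[3]=0,low[4]=?,low[5]=1,low[6]=?); scc=(scc[0]=?,scc[1]=?,scc[2]=?,scc[3]=?,scc[4]=?,scc[5]=?,scc[6]=?)
step 2: low=(low[0]=0,low[1]=0,low[2]=?,low[3]=0,low[4]=5,low[5]=1,low[6]=2); scc=(scc[0]=?,scc[1]=?,scc[2]=?,scc[3]=?,scc[4]=0,scc[5]=?,scc[6]=?)
step 3: low=(low[0]=0,low[1]=0,low[2]=?,low[3]=0,low[4]=5,low[5]=1,low[6]=2); scc=(scc[0]=?,scc[1]=?,scc[2]=?,scc[3]=?,scc[4]=0,scc[5]=?,scc[6]=?)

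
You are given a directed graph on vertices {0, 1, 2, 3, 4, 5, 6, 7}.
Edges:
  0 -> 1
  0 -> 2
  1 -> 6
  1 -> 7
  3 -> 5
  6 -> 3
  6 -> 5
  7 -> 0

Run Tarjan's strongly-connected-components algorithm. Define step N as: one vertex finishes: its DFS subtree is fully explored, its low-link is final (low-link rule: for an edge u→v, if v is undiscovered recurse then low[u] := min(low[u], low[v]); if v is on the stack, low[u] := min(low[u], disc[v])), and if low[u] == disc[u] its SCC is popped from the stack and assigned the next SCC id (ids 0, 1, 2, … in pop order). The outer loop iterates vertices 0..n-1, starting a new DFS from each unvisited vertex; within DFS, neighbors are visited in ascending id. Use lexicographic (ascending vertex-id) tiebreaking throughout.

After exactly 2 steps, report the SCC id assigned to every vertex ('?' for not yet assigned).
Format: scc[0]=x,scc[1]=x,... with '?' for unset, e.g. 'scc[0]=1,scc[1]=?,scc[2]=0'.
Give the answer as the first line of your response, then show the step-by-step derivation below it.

scc[0]=?,scc[1]=?,scc[2]=?,scc[3]=1,scc[4]=?,scc[5]=0,scc[6]=?,scc[7]=?

step 1: low=(low[0]=0,low[1]=1,low[2]=?,low[3]=3,low[4]=?,low[5]=4,low[6]=2,low[7]=?); scc=(scc[0]=?,scc[1]=?,scc[2]=?,scc[3]=?,scc[4]=?,scc[5]=0,scc[6]=?,scc[7]=?)
step 2: low=(low[0]=0,low[1]=1,low[2]=?,low[3]=3,low[4]=?,low[5]=4,low[6]=2,low[7]=?); scc=(scc[0]=?,scc[1]=?,scc[2]=?,scc[3]=1,scc[4]=?,scc[5]=0,scc[6]=?,scc[7]=?)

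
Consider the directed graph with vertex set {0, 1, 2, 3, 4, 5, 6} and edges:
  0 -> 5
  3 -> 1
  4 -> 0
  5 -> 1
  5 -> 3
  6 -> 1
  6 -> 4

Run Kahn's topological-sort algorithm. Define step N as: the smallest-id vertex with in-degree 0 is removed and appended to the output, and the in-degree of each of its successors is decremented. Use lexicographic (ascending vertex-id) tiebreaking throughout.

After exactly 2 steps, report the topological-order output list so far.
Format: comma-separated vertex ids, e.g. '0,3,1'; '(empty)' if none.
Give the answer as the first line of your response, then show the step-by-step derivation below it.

2,6

step 1: output 2; order=[2]; indeg=(1,3,0,1,1,1,0)
step 2: output 6; order=[2,6]; indeg=(1,2,0,1,0,1,0)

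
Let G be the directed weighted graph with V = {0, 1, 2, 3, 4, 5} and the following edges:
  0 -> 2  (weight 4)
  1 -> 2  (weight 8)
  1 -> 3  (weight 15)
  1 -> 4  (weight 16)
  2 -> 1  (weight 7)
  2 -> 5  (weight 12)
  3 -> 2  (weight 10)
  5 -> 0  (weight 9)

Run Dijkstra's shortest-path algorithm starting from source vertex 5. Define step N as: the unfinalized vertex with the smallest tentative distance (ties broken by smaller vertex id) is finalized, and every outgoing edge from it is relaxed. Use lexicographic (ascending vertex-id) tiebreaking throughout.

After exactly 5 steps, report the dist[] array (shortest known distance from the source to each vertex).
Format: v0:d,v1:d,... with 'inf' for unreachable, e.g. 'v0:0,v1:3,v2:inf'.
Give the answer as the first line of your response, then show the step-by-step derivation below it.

v0:9,v1:20,v2:13,v3:35,v4:36,v5:0

step 1: dist = v0:9,v1:inf,v2:inf,v3:inf,v4:inf,v5:0
step 2: dist = v0:9,v1:inf,v2:13,v3:inf,v4:inf,v5:0
step 3: dist = v0:9,v1:20,v2:13,v3:inf,v4:inf,v5:0
step 4: dist = v0:9,v1:20,v2:13,v3:35,v4:36,v5:0
step 5: dist = v0:9,v1:20,v2:13,v3:35,v4:36,v5:0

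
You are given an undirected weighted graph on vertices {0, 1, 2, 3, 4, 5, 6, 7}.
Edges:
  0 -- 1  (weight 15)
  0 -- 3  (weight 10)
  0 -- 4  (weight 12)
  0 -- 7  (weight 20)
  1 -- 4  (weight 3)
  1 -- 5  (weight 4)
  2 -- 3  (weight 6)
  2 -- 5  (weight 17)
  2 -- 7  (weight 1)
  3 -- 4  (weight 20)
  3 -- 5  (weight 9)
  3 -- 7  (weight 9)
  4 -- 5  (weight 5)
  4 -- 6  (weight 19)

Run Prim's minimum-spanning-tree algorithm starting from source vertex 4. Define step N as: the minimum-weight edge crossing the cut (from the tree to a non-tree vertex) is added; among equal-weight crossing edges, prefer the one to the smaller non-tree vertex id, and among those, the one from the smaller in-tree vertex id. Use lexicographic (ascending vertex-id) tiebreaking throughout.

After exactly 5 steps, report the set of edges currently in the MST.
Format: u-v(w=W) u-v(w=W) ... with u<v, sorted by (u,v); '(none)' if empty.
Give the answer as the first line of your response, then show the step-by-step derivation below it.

1-4(w=3) 1-5(w=4) 2-3(w=6) 2-7(w=1) 3-5(w=9)

step 1: add edge 1-4 (w=3); MST = {1-4(w=3)}
step 2: add edge 1-5 (w=4); MST = {1-4(w=3) 1-5(w=4)}
step 3: add edge 3-5 (w=9); MST = {1-4(w=3) 1-5(w=4) 3-5(w=9)}
step 4: add edge 2-3 (w=6); MST = {1-4(w=3) 1-5(w=4) 2-3(w=6) 3-5(w=9)}
step 5: add edge 2-7 (w=1); MST = {1-4(w=3) 1-5(w=4) 2-3(w=6) 2-7(w=1) 3-5(w=9)}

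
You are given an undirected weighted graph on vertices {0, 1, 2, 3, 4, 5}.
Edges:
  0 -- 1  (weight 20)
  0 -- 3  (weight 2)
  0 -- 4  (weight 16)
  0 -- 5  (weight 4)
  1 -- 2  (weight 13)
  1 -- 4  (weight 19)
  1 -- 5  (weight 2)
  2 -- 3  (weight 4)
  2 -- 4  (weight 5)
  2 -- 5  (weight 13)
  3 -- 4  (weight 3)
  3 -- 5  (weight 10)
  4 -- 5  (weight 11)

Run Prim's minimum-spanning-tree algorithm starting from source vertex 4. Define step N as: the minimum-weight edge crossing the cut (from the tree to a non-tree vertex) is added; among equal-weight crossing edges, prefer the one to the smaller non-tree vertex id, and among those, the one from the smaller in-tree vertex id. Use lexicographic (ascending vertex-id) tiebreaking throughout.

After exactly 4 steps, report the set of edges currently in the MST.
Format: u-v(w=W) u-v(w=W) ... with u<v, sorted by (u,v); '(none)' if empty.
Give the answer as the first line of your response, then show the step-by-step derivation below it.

0-3(w=2) 0-5(w=4) 2-3(w=4) 3-4(w=3)

step 1: add edge 3-4 (w=3); MST = {3-4(w=3)}
step 2: add edge 0-3 (w=2); MST = {0-3(w=2) 3-4(w=3)}
step 3: add edge 2-3 (w=4); MST = {0-3(w=2) 2-3(w=4) 3-4(w=3)}
step 4: add edge 0-5 (w=4); MST = {0-3(w=2) 0-5(w=4) 2-3(w=4) 3-4(w=3)}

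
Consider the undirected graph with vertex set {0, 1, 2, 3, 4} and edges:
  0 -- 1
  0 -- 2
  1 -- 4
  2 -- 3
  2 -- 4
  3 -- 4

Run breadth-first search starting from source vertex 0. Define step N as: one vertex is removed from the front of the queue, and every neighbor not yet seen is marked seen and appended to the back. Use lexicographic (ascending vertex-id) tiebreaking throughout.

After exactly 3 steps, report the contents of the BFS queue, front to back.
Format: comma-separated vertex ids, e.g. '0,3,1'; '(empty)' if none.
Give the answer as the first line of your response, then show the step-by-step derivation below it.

4,3

step 1: dequeue 0; queue=[1,2]; order=0
step 2: dequeue 1; queue=[2,4]; order=0,1
step 3: dequeue 2; queue=[4,3]; order=0,1,2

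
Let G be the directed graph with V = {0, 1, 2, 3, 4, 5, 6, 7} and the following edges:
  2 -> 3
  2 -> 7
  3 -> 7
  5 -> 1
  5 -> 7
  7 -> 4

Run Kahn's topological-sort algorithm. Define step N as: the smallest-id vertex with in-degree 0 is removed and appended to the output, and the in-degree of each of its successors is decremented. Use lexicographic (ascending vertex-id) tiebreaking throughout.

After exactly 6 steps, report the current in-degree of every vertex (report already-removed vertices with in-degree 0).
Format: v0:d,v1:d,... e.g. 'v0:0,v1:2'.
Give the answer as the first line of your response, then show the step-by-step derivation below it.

v0:0,v1:0,v2:0,v3:0,v4:1,v5:0,v6:0,v7:0

step 1: output 0; order=[0]; indeg=(0,1,0,1,1,0,0,3)
step 2: output 2; order=[0,2]; indeg=(0,1,0,0,1,0,0,2)
step 3: output 3; order=[0,2,3]; indeg=(0,1,0,0,1,0,0,1)
step 4: output 5; order=[0,2,3,5]; indeg=(0,0,0,0,1,0,0,0)
step 5: output 1; order=[0,2,3,5,1]; indeg=(0,0,0,0,1,0,0,0)
step 6: output 6; order=[0,2,3,5,1,6]; indeg=(0,0,0,0,1,0,0,0)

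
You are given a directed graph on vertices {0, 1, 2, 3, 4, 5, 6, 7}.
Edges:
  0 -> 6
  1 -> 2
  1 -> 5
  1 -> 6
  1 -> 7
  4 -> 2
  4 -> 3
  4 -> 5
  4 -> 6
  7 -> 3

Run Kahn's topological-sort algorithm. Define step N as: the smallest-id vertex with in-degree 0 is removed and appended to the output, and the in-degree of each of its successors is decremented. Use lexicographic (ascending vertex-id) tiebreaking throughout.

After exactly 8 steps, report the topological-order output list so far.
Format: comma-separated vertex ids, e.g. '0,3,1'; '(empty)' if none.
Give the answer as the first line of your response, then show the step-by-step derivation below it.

0,1,4,2,5,6,7,3

step 1: output 0; order=[0]; indeg=(0,0,2,2,0,2,2,1)
step 2: output 1; order=[0,1]; indeg=(0,0,1,2,0,1,1,0)
step 3: output 4; order=[0,1,4]; indeg=(0,0,0,1,0,0,0,0)
step 4: output 2; order=[0,1,4,2]; indeg=(0,0,0,1,0,0,0,0)
step 5: output 5; order=[0,1,4,2,5]; indeg=(0,0,0,1,0,0,0,0)
step 6: output 6; order=[0,1,4,2,5,6]; indeg=(0,0,0,1,0,0,0,0)
step 7: output 7; order=[0,1,4,2,5,6,7]; indeg=(0,0,0,0,0,0,0,0)
step 8: output 3; order=[0,1,4,2,5,6,7,3]; indeg=(0,0,0,0,0,0,0,0)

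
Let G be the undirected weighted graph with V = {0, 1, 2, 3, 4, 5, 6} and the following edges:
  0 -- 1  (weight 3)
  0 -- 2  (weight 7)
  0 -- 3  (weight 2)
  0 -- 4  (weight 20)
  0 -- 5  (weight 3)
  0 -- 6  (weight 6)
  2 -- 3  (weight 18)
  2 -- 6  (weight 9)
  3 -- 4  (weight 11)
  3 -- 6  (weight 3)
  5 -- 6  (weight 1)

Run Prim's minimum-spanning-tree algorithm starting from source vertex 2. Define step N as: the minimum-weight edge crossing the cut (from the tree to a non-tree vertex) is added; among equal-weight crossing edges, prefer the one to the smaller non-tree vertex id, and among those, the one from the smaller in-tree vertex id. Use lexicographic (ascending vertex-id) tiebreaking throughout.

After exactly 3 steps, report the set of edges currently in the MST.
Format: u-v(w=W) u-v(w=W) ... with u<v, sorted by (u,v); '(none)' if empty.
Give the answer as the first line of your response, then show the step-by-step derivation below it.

0-1(w=3) 0-2(w=7) 0-3(w=2)

step 1: add edge 0-2 (w=7); MST = {0-2(w=7)}
step 2: add edge 0-3 (w=2); MST = {0-2(w=7) 0-3(w=2)}
step 3: add edge 0-1 (w=3); MST = {0-1(w=3) 0-2(w=7) 0-3(w=2)}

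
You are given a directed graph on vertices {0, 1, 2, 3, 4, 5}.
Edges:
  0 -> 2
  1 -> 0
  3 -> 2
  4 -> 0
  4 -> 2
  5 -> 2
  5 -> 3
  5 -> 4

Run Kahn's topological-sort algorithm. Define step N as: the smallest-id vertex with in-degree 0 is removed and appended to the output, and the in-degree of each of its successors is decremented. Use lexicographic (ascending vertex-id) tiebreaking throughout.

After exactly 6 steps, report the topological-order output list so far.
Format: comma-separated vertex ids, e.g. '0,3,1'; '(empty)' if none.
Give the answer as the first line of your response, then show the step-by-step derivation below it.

1,5,3,4,0,2

step 1: output 1; order=[1]; indeg=(1,0,4,1,1,0)
step 2: output 5; order=[1,5]; indeg=(1,0,3,0,0,0)
step 3: output 3; order=[1,5,3]; indeg=(1,0,2,0,0,0)
step 4: output 4; order=[1,5,3,4]; indeg=(0,0,1,0,0,0)
step 5: output 0; order=[1,5,3,4,0]; indeg=(0,0,0,0,0,0)
step 6: output 2; order=[1,5,3,4,0,2]; indeg=(0,0,0,0,0,0)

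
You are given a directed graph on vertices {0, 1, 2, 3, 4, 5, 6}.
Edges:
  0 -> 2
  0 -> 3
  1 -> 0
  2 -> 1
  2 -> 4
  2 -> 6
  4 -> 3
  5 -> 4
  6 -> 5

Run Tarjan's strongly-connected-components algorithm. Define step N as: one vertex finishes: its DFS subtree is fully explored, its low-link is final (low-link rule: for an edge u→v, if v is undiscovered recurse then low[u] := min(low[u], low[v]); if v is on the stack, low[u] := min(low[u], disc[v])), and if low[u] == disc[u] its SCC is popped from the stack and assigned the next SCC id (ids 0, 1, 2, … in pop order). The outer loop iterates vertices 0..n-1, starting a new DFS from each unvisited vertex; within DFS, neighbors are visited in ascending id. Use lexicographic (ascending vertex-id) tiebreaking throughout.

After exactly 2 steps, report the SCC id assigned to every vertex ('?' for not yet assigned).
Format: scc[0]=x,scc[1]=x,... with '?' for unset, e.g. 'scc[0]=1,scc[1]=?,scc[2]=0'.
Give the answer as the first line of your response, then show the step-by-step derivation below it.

scc[0]=?,scc[1]=?,scc[2]=?,scc[3]=0,scc[4]=?,scc[5]=?,scc[6]=?

step 1: low=(low[0]=0,low[1]=0,low[2]=1,low[3]=?,low[4]=?,low[5]=?,low[6]=?); scc=(scc[0]=?,scc[1]=?,scc[2]=?,scc[3]=?,scc[4]=?,scc[5]=?,scc[6]=?)
step 2: low=(low[0]=0,low[1]=0,low[2]=0,low[3]=4,low[4]=3,low[5]=?,low[6]=?); scc=(scc[0]=?,scc[1]=?,scc[2]=?,scc[3]=0,scc[4]=?,scc[5]=?,scc[6]=?)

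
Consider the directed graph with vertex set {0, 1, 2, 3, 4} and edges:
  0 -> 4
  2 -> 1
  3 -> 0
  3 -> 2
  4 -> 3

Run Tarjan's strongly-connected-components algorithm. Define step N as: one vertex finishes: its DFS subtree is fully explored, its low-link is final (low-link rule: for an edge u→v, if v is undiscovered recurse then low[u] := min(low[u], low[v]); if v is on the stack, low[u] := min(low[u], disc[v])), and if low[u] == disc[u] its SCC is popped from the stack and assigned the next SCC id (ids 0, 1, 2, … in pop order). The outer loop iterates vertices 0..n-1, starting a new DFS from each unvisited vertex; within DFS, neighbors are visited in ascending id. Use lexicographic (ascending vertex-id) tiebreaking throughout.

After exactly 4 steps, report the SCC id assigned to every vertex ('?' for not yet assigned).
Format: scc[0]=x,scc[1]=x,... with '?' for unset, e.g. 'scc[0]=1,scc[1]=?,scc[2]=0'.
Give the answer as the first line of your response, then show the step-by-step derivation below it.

scc[0]=?,scc[1]=0,scc[2]=1,scc[3]=?,scc[4]=?

step 1: low=(low[0]=0,low[1]=4,low[2]=3,low[3]=0,low[4]=1); scc=(scc[0]=?,scc[1]=0,scc[2]=?,scc[3]=?,scc[4]=?)
step 2: low=(low[0]=0,low[1]=4,low[2]=3,low[3]=0,low[4]=1); scc=(scc[0]=?,scc[1]=0,scc[2]=1,scc[3]=?,scc[4]=?)
step 3: low=(low[0]=0,low[1]=4,low[2]=3,low[3]=0,low[4]=1); scc=(scc[0]=?,scc[1]=0,scc[2]=1,scc[3]=?,scc[4]=?)
step 4: low=(low[0]=0,low[1]=4,low[2]=3,low[3]=0,low[4]=0); scc=(scc[0]=?,scc[1]=0,scc[2]=1,scc[3]=?,scc[4]=?)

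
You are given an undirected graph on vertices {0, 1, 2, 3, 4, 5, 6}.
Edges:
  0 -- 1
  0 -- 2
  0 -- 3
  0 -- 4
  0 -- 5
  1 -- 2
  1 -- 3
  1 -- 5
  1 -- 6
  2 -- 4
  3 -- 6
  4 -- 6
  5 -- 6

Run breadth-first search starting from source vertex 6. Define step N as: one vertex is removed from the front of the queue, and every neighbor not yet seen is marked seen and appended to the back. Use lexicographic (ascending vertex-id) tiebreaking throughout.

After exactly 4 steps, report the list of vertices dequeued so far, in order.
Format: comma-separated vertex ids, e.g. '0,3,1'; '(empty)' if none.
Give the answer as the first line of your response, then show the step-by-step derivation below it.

6,1,3,4

step 1: dequeue 6; queue=[1,3,4,5]; order=6
step 2: dequeue 1; queue=[3,4,5,0,2]; order=6,1
step 3: dequeue 3; queue=[4,5,0,2]; order=6,1,3
step 4: dequeue 4; queue=[5,0,2]; order=6,1,3,4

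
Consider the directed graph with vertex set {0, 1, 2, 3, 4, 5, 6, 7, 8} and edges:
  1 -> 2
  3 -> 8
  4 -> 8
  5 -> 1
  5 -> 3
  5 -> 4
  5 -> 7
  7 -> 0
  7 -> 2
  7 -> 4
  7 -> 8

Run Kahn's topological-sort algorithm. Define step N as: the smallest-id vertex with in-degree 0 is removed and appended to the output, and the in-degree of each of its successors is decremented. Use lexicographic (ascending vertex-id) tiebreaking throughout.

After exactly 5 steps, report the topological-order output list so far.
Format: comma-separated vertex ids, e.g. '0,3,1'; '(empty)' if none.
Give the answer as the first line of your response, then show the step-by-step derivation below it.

5,1,3,6,7

step 1: output 5; order=[5]; indeg=(1,0,2,0,1,0,0,0,3)
step 2: output 1; order=[5,1]; indeg=(1,0,1,0,1,0,0,0,3)
step 3: output 3; order=[5,1,3]; indeg=(1,0,1,0,1,0,0,0,2)
step 4: output 6; order=[5,1,3,6]; indeg=(1,0,1,0,1,0,0,0,2)
step 5: output 7; order=[5,1,3,6,7]; indeg=(0,0,0,0,0,0,0,0,1)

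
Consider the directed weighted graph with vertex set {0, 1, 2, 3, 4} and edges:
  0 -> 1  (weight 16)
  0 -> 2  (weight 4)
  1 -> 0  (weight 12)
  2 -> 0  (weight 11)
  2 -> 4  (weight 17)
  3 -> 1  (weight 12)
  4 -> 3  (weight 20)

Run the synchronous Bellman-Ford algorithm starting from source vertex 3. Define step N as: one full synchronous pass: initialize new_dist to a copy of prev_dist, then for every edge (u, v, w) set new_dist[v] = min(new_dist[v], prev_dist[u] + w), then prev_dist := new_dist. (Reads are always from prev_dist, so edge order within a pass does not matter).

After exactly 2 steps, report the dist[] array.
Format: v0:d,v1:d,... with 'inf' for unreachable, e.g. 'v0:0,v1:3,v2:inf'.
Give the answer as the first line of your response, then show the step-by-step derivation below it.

v0:24,v1:12,v2:inf,v3:0,v4:inf

step 1: dist = v0:inf,v1:12,v2:inf,v3:0,v4:inf
step 2: dist = v0:24,v1:12,v2:inf,v3:0,v4:inf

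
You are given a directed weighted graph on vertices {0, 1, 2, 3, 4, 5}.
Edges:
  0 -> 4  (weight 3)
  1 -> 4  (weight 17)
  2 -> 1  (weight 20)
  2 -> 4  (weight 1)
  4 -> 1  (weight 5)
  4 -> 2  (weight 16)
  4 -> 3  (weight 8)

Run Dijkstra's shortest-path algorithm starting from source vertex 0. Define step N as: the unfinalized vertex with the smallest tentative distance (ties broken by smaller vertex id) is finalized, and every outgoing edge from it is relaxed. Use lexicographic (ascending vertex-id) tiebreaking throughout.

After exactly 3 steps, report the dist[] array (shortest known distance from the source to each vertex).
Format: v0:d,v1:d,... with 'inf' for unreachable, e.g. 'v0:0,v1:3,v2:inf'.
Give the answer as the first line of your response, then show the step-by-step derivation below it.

v0:0,v1:8,v2:19,v3:11,v4:3,v5:inf

step 1: dist = v0:0,v1:inf,v2:inf,v3:inf,v4:3,v5:inf
step 2: dist = v0:0,v1:8,v2:19,v3:11,v4:3,v5:inf
step 3: dist = v0:0,v1:8,v2:19,v3:11,v4:3,v5:inf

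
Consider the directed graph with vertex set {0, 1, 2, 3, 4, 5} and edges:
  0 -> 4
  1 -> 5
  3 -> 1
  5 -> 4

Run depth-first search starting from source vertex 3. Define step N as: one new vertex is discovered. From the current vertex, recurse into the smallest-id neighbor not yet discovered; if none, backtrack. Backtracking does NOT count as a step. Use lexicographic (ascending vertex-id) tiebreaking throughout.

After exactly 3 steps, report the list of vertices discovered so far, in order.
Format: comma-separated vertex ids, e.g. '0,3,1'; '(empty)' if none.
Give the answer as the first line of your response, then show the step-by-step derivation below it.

3,1,5

step 1: discover 3; path=3; order=3
step 2: discover 1; path=3>1; order=3,1
step 3: discover 5; path=3>1>5; order=3,1,5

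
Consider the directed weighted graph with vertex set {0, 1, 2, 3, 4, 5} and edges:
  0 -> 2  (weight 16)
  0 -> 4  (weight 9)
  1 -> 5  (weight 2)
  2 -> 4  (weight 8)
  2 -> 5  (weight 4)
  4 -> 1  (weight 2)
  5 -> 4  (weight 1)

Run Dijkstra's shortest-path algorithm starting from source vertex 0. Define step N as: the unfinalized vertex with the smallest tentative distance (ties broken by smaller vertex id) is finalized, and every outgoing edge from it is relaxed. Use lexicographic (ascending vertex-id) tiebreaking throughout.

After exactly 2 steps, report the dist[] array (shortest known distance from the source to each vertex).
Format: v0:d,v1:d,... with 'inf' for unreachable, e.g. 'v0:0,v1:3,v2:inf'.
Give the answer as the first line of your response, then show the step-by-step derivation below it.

v0:0,v1:11,v2:16,v3:inf,v4:9,v5:inf

step 1: dist = v0:0,v1:inf,v2:16,v3:inf,v4:9,v5:inf
step 2: dist = v0:0,v1:11,v2:16,v3:inf,v4:9,v5:inf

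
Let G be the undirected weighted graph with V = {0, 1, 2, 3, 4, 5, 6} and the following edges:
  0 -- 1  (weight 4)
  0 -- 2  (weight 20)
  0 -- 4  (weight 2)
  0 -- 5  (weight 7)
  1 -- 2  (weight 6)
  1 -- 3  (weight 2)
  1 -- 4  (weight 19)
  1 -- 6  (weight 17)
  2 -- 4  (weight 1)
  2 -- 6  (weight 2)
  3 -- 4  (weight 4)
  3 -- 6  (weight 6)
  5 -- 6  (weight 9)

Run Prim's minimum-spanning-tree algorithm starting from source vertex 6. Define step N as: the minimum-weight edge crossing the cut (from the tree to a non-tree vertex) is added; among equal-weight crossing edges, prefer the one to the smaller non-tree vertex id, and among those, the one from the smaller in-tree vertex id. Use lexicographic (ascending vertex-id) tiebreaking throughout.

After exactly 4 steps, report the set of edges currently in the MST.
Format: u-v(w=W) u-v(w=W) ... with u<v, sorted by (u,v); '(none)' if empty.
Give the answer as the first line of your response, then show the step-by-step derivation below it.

0-1(w=4) 0-4(w=2) 2-4(w=1) 2-6(w=2)

step 1: add edge 2-6 (w=2); MST = {2-6(w=2)}
step 2: add edge 2-4 (w=1); MST = {2-4(w=1) 2-6(w=2)}
step 3: add edge 0-4 (w=2); MST = {0-4(w=2) 2-4(w=1) 2-6(w=2)}
step 4: add edge 0-1 (w=4); MST = {0-1(w=4) 0-4(w=2) 2-4(w=1) 2-6(w=2)}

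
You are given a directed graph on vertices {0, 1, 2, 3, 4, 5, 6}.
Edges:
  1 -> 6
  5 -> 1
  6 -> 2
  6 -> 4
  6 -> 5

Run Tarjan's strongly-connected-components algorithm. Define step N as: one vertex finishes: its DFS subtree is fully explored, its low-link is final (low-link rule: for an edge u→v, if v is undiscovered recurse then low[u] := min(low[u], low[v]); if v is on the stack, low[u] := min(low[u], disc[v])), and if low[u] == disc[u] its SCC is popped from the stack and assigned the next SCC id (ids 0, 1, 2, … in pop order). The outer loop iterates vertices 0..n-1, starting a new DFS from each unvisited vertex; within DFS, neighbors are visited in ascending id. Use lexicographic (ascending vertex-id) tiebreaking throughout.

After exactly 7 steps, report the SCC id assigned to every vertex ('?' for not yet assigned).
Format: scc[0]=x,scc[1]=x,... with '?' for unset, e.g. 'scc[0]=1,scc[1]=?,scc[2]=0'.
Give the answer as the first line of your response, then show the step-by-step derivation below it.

scc[0]=0,scc[1]=3,scc[2]=1,scc[3]=4,scc[4]=2,scc[5]=3,scc[6]=3

step 1: low=(low[0]=0,low[1]=?,low[2]=?,low[3]=?,low[4]=?,low[5]=?,low[6]=?); scc=(scc[0]=0,scc[1]=?,scc[2]=?,scc[3]=?,scc[4]=?,scc[5]=?,scc[6]=?)
step 2: low=(low[0]=0,low[1]=1,low[2]=3,low[3]=?,low[4]=?,low[5]=?,low[6]=2); scc=(scc[0]=0,scc[1]=?,scc[2]=1,scc[3]=?,scc[4]=?,scc[5]=?,scc[6]=?)
step 3: low=(low[0]=0,low[1]=1,low[2]=3,low[3]=?,low[4]=4,low[5]=?,low[6]=2); scc=(scc[0]=0,scc[1]=?,scc[2]=1,scc[3]=?,scc[4]=2,scc[5]=?,scc[6]=?)
step 4: low=(low[0]=0,low[1]=1,low[2]=3,low[3]=?,low[4]=4,low[5]=1,low[6]=2); scc=(scc[0]=0,scc[1]=?,scc[2]=1,scc[3]=?,scc[4]=2,scc[5]=?,scc[6]=?)
step 5: low=(low[0]=0,low[1]=1,low[2]=3,low[3]=?,low[4]=4,low[5]=1,low[6]=1); scc=(scc[0]=0,scc[1]=?,scc[2]=1,scc[3]=?,scc[4]=2,scc[5]=?,scc[6]=?)
step 6: low=(low[0]=0,low[1]=1,low[2]=3,low[3]=?,low[4]=4,low[5]=1,low[6]=1); scc=(scc[0]=0,scc[1]=3,scc[2]=1,scc[3]=?,scc[4]=2,scc[5]=3,scc[6]=3)
step 7: low=(low[0]=0,low[1]=1,low[2]=3,low[3]=6,low[4]=4,low[5]=1,low[6]=1); scc=(scc[0]=0,scc[1]=3,scc[2]=1,scc[3]=4,scc[4]=2,scc[5]=3,scc[6]=3)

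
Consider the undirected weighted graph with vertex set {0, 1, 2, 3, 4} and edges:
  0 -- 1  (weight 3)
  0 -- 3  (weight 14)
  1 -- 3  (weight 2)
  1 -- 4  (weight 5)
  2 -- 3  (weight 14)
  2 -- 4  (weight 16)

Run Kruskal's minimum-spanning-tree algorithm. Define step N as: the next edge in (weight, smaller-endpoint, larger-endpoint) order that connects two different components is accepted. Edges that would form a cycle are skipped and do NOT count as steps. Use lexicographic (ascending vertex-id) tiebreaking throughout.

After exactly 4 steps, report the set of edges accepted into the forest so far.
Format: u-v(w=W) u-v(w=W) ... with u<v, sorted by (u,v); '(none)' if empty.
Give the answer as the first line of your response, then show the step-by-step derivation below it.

0-1(w=3) 1-3(w=2) 1-4(w=5) 2-3(w=14)

step 1: add edge 1-3 (w=2); MST = {1-3(w=2)}
step 2: add edge 0-1 (w=3); MST = {0-1(w=3) 1-3(w=2)}
step 3: add edge 1-4 (w=5); MST = {0-1(w=3) 1-3(w=2) 1-4(w=5)}
step 4: add edge 2-3 (w=14); MST = {0-1(w=3) 1-3(w=2) 1-4(w=5) 2-3(w=14)}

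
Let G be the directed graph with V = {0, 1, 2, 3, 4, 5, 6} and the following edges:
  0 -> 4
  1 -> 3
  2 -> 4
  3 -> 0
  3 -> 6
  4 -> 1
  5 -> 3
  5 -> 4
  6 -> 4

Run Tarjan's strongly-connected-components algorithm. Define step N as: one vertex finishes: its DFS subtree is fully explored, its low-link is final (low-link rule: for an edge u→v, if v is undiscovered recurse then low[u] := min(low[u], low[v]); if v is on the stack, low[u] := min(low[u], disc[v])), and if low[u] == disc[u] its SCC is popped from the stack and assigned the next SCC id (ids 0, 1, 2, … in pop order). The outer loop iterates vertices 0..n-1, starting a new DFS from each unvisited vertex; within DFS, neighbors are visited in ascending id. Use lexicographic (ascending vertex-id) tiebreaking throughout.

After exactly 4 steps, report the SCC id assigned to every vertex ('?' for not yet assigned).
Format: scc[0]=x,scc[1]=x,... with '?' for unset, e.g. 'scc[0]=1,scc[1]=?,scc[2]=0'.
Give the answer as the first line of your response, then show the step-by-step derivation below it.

scc[0]=?,scc[1]=?,scc[2]=?,scc[3]=?,scc[4]=?,scc[5]=?,scc[6]=?

step 1: low=(low[0]=0,low[1]=2,low[2]=?,low[3]=0,low[4]=1,low[5]=?,low[6]=1); scc=(scc[0]=?,scc[1]=?,scc[2]=?,scc[3]=?,scc[4]=?,scc[5]=?,scc[6]=?)
step 2: low=(low[0]=0,low[1]=2,low[2]=?,low[3]=0,low[4]=1,low[5]=?,low[6]=1); scc=(scc[0]=?,scc[1]=?,scc[2]=?,scc[3]=?,scc[4]=?,scc[5]=?,scc[6]=?)
step 3: low=(low[0]=0,low[1]=0,low[2]=?,low[3]=0,low[4]=1,low[5]=?,low[6]=1); scc=(scc[0]=?,scc[1]=?,scc[2]=?,scc[3]=?,scc[4]=?,scc[5]=?,scc[6]=?)
step 4: low=(low[0]=0,low[1]=0,low[2]=?,low[3]=0,low[4]=0,low[5]=?,low[6]=1); scc=(scc[0]=?,scc[1]=?,scc[2]=?,scc[3]=?,scc[4]=?,scc[5]=?,scc[6]=?)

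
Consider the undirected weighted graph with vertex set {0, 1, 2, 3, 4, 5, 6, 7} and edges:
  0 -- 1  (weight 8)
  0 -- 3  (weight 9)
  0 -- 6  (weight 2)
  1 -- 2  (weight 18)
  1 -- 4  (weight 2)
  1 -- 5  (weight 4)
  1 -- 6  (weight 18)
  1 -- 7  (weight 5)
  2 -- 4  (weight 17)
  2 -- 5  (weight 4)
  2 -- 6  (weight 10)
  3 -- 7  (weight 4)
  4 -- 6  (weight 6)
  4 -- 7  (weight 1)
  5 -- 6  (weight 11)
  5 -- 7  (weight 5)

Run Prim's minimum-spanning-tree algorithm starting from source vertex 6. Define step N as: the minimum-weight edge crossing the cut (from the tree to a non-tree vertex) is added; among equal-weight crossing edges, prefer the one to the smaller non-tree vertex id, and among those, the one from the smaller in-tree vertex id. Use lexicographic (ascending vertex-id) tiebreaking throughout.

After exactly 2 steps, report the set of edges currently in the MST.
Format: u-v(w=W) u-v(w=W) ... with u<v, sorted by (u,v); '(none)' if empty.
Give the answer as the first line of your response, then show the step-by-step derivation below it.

0-6(w=2) 4-6(w=6)

step 1: add edge 0-6 (w=2); MST = {0-6(w=2)}
step 2: add edge 4-6 (w=6); MST = {0-6(w=2) 4-6(w=6)}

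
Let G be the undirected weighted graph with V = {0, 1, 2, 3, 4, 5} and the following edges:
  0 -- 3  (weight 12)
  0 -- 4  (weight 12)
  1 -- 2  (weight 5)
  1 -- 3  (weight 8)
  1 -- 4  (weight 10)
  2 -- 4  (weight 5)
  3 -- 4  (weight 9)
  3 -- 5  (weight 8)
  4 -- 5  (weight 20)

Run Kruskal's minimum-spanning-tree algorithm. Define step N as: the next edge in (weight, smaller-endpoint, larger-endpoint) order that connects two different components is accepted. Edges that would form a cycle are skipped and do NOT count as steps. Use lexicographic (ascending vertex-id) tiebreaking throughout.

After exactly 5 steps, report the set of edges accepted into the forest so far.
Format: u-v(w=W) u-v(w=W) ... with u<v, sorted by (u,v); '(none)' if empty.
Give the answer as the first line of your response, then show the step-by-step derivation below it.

0-3(w=12) 1-2(w=5) 1-3(w=8) 2-4(w=5) 3-5(w=8)

step 1: add edge 1-2 (w=5); MST = {1-2(w=5)}
step 2: add edge 2-4 (w=5); MST = {1-2(w=5) 2-4(w=5)}
step 3: add edge 1-3 (w=8); MST = {1-2(w=5) 1-3(w=8) 2-4(w=5)}
step 4: add edge 3-5 (w=8); MST = {1-2(w=5) 1-3(w=8) 2-4(w=5) 3-5(w=8)}
step 5: add edge 0-3 (w=12); MST = {0-3(w=12) 1-2(w=5) 1-3(w=8) 2-4(w=5) 3-5(w=8)}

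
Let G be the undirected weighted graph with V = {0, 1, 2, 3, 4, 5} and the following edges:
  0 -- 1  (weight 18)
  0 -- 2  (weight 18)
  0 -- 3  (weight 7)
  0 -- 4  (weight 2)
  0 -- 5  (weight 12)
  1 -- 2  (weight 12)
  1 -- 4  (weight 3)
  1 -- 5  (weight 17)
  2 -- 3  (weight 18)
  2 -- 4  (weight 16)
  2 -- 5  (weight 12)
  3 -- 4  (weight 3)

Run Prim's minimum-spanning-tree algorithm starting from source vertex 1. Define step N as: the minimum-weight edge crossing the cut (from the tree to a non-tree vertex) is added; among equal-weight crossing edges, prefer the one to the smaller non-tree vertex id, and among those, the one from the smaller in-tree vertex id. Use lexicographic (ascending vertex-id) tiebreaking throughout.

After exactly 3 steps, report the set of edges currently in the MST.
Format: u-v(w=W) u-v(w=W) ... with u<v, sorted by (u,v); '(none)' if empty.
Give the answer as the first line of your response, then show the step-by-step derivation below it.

0-4(w=2) 1-4(w=3) 3-4(w=3)

step 1: add edge 1-4 (w=3); MST = {1-4(w=3)}
step 2: add edge 0-4 (w=2); MST = {0-4(w=2) 1-4(w=3)}
step 3: add edge 3-4 (w=3); MST = {0-4(w=2) 1-4(w=3) 3-4(w=3)}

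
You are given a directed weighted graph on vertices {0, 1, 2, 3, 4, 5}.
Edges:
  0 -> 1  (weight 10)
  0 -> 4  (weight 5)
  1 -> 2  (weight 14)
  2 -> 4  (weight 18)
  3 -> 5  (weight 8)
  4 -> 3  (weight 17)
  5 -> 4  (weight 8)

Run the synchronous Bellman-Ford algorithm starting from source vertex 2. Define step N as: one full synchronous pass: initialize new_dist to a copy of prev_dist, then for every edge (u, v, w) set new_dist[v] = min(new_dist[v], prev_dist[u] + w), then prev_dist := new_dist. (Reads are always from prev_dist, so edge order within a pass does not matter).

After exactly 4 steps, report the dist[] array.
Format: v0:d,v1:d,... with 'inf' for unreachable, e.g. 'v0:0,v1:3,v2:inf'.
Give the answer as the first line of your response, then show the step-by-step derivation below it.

v0:inf,v1:inf,v2:0,v3:35,v4:18,v5:43

step 1: dist = v0:inf,v1:inf,v2:0,v3:inf,v4:18,v5:inf
step 2: dist = v0:inf,v1:inf,v2:0,v3:35,v4:18,v5:inf
step 3: dist = v0:inf,v1:inf,v2:0,v3:35,v4:18,v5:43
step 4: dist = v0:inf,v1:inf,v2:0,v3:35,v4:18,v5:43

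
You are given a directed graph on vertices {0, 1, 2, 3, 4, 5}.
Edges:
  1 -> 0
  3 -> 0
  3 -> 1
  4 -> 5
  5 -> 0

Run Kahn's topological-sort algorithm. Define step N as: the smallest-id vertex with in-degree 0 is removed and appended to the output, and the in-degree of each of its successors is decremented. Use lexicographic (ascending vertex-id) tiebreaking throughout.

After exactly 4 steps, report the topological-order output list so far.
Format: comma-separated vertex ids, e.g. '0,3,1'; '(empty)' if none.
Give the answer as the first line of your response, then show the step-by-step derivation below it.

2,3,1,4

step 1: output 2; order=[2]; indeg=(3,1,0,0,0,1)
step 2: output 3; order=[2,3]; indeg=(2,0,0,0,0,1)
step 3: output 1; order=[2,3,1]; indeg=(1,0,0,0,0,1)
step 4: output 4; order=[2,3,1,4]; indeg=(1,0,0,0,0,0)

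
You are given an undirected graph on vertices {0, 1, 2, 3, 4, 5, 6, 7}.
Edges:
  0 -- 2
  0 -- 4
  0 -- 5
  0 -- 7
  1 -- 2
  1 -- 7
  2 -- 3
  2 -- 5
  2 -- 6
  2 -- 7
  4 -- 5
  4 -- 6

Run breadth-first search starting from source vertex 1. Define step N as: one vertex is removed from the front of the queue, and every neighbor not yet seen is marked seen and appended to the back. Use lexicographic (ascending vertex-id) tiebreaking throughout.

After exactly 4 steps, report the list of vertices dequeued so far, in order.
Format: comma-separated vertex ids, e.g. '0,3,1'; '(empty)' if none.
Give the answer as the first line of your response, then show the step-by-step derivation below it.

1,2,7,0

step 1: dequeue 1; queue=[2,7]; order=1
step 2: dequeue 2; queue=[7,0,3,5,6]; order=1,2
step 3: dequeue 7; queue=[0,3,5,6]; order=1,2,7
step 4: dequeue 0; queue=[3,5,6,4]; order=1,2,7,0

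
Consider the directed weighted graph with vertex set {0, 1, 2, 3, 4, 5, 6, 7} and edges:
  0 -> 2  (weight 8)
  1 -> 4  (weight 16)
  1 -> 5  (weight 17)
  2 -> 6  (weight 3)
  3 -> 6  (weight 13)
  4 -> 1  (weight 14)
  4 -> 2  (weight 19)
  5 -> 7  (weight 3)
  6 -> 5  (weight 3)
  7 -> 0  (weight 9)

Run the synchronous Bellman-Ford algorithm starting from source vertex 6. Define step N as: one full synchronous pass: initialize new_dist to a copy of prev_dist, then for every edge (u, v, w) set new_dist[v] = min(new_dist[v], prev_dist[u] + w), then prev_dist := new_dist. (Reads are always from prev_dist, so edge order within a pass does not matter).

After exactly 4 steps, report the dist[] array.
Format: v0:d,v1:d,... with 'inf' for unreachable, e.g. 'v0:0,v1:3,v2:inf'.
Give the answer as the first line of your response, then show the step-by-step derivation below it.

v0:15,v1:inf,v2:23,v3:inf,v4:inf,v5:3,v6:0,v7:6

step 1: dist = v0:inf,v1:inf,v2:inf,v3:inf,v4:inf,v5:3,v6:0,v7:inf
step 2: dist = v0:inf,v1:inf,v2:inf,v3:inf,v4:inf,v5:3,v6:0,v7:6
step 3: dist = v0:15,v1:inf,v2:inf,v3:inf,v4:inf,v5:3,v6:0,v7:6
step 4: dist = v0:15,v1:inf,v2:23,v3:inf,v4:inf,v5:3,v6:0,v7:6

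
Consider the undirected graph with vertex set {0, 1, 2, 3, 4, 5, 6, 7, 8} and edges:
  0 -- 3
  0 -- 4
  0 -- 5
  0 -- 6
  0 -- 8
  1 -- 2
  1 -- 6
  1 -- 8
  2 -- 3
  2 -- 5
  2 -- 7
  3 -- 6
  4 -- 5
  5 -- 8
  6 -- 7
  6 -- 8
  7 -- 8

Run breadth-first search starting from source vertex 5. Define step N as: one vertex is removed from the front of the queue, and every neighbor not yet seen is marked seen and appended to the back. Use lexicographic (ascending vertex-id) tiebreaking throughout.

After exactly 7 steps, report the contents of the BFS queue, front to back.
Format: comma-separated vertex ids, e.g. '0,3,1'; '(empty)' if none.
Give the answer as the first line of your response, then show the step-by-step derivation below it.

1,7

step 1: dequeue 5; queue=[0,2,4,8]; order=5
step 2: dequeue 0; queue=[2,4,8,3,6]; order=5,0
step 3: dequeue 2; queue=[4,8,3,6,1,7]; order=5,0,2
step 4: dequeue 4; queue=[8,3,6,1,7]; order=5,0,2,4
step 5: dequeue 8; queue=[3,6,1,7]; order=5,0,2,4,8
step 6: dequeue 3; queue=[6,1,7]; order=5,0,2,4,8,3
step 7: dequeue 6; queue=[1,7]; order=5,0,2,4,8,3,6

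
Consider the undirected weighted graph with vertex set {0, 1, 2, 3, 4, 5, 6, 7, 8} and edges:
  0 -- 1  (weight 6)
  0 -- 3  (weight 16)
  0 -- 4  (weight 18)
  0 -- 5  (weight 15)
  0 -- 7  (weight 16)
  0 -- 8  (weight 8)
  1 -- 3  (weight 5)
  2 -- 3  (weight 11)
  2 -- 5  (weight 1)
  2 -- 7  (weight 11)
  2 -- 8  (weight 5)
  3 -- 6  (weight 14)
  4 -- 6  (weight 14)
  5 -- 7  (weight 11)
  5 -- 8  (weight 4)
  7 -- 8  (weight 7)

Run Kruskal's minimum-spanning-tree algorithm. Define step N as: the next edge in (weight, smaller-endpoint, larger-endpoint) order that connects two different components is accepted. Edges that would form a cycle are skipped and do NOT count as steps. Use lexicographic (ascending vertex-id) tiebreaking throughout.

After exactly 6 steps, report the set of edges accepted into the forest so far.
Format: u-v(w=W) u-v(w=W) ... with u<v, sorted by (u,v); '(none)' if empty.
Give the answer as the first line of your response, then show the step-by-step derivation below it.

0-1(w=6) 0-8(w=8) 1-3(w=5) 2-5(w=1) 5-8(w=4) 7-8(w=7)

step 1: add edge 2-5 (w=1); MST = {2-5(w=1)}
step 2: add edge 5-8 (w=4); MST = {2-5(w=1) 5-8(w=4)}
step 3: add edge 1-3 (w=5); MST = {1-3(w=5) 2-5(w=1) 5-8(w=4)}
step 4: add edge 0-1 (w=6); MST = {0-1(w=6) 1-3(w=5) 2-5(w=1) 5-8(w=4)}
step 5: add edge 7-8 (w=7); MST = {0-1(w=6) 1-3(w=5) 2-5(w=1) 5-8(w=4) 7-8(w=7)}
step 6: add edge 0-8 (w=8); MST = {0-1(w=6) 0-8(w=8) 1-3(w=5) 2-5(w=1) 5-8(w=4) 7-8(w=7)}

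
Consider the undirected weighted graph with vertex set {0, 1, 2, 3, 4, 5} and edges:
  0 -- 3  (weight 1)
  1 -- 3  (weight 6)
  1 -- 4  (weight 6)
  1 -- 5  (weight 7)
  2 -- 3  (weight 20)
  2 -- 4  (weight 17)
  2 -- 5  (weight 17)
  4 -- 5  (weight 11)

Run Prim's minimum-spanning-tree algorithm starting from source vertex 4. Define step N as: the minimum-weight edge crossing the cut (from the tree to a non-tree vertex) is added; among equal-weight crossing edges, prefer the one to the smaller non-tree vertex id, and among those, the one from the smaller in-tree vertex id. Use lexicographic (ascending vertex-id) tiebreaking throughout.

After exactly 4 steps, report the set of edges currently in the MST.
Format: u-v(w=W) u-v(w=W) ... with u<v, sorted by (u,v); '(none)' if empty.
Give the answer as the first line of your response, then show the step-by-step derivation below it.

0-3(w=1) 1-3(w=6) 1-4(w=6) 1-5(w=7)

step 1: add edge 1-4 (w=6); MST = {1-4(w=6)}
step 2: add edge 1-3 (w=6); MST = {1-3(w=6) 1-4(w=6)}
step 3: add edge 0-3 (w=1); MST = {0-3(w=1) 1-3(w=6) 1-4(w=6)}
step 4: add edge 1-5 (w=7); MST = {0-3(w=1) 1-3(w=6) 1-4(w=6) 1-5(w=7)}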